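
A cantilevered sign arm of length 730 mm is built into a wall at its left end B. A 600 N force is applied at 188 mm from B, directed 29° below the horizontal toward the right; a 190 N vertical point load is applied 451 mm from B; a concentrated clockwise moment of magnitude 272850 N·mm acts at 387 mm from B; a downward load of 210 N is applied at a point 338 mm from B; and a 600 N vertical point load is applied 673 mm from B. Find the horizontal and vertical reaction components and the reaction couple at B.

ΣF_x = 0: B_x + 600·cos29° = 0 → B_x = -524.8 N.
ΣF_y = 0: B_y − 600·sin29° − 190 − 210 − 600 = 0 → B_y = 1291 N.
ΣM about B: M_B − 600·sin29°·188 − 190·451 − 272850 − 210·338 − 600·673 = 0 → M_B = 888000 N·mm.

B_x = -524.8 N, B_y = 1291 N, M_B = 888000 N·mm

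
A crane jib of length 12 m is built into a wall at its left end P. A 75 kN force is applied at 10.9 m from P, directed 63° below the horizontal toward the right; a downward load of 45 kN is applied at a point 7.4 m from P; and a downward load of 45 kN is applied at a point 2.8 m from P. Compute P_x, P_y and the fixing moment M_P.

ΣF_x = 0: P_x + 75·cos63° = 0 → P_x = -34.05 kN.
ΣF_y = 0: P_y − 75·sin63° − 45 − 45 = 0 → P_y = 156.8 kN.
ΣM about P: M_P − 75·sin63°·10.9 − 45·7.4 − 45·2.8 = 0 → M_P = 1187 kN·m.

P_x = -34.05 kN, P_y = 156.8 kN, M_P = 1187 kN·m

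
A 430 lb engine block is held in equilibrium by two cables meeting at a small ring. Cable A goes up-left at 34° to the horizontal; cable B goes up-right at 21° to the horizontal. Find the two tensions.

T_A = 490.1 lb, T_B = 435.2 lb

ΣF_x = 0: −T_A·cos34° + T_B·cos21° = 0 → T_B = 0.888019·T_A.
ΣF_y = 0: T_A·sin34° + T_B·sin21° = 430.
Substitute: T_A·(0.559193 + 0.888019·0.358368) = 430 → T_A = 490.067 ≈ 490.1 lb.
Then T_B = 0.888019 × 490.067 = 435.2 lb.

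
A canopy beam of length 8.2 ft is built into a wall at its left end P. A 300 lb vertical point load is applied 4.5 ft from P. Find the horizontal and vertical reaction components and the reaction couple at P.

P_x = 0, P_y = 300.0 lb, M_P = 1350 lb·ft

ΣF_x = 0: P_x = 0.
ΣF_y = 0: P_y − 300 = 0 → P_y = 300.0 lb.
ΣM about P: M_P − 300·4.5 = 0 → M_P = 1350 lb·ft.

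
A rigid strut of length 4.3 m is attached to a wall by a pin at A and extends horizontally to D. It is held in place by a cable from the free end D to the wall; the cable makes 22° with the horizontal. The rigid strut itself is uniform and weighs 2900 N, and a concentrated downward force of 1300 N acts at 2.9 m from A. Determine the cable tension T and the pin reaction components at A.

T = 6211 N, A_x = 5759 N, A_y = 1873 N

ΣM about A: T·sin22°·4.3 − 2900·2.15 − 1300·2.9 = 0 → T = 10005/(4.3·0.374607) = 6211.16 ≈ 6211 N.
ΣF_x = 0: A_x − T·cos22° = 0 → A_x = 6211.16 × 0.927184 = 5759 N.
ΣF_y = 0: A_y + T·sin22° − 2900 − 1300 = 0 → A_y = 4200 − 6211.16 × 0.374607 = 1873 N.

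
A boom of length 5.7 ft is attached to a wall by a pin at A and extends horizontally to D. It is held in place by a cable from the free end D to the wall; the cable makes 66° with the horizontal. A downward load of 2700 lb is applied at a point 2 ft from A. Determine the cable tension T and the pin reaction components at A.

ΣM about A: T·sin66°·5.7 − 2700·2 = 0 → T = 5400/(5.7·0.913545) = 1037.02 ≈ 1037 lb.
ΣF_x = 0: A_x − T·cos66° = 0 → A_x = 1037.02 × 0.406737 = 421.8 lb.
ΣF_y = 0: A_y + T·sin66° − 2700 = 0 → A_y = 2700 − 1037.02 × 0.913545 = 1753 lb.

T = 1037 lb, A_x = 421.8 lb, A_y = 1753 lb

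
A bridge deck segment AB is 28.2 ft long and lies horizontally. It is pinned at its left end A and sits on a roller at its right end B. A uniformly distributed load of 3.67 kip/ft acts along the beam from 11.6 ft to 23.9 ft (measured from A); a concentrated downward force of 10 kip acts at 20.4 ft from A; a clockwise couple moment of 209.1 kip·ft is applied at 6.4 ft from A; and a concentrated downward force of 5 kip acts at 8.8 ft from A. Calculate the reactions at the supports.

Resultant of the distributed load: 3.67 × 12.3 = 45.141 kip at 17.75 ft from A.
ΣM about A: B_y·28.2 − (3.67·12.3)·17.75 − 10·20.4 − 209.1 − 5·8.8 = 0 → B_y = 1258.35275/28.2 = 44.6224 ≈ 44.62 kip.
ΣF_y = 0: A_y + 44.6224 − 3.67·12.3 − 10 − 5 = 0 → A_y = 15.52 kip.
ΣF_x = 0: no horizontal applied forces, so A_x = 0.

A_x = 0, A_y = 15.52 kip, B_y = 44.62 kip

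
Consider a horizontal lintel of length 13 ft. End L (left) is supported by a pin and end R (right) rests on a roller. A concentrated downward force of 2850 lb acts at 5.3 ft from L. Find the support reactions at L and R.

L_x = 0, L_y = 1688 lb, R_y = 1162 lb

ΣM about L: R_y·13 − 2850·5.3 = 0 → R_y = 15105/13 = 1161.92 ≈ 1162 lb.
ΣF_y = 0: L_y + 1161.92 − 2850 = 0 → L_y = 1688 lb.
ΣF_x = 0: no horizontal applied forces, so L_x = 0.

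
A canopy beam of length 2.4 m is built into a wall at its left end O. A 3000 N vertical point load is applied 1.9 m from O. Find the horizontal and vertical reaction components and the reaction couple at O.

O_x = 0, O_y = 3000 N, M_O = 5700 N·m

ΣF_x = 0: O_x = 0.
ΣF_y = 0: O_y − 3000 = 0 → O_y = 3000 N.
ΣM about O: M_O − 3000·1.9 = 0 → M_O = 5700 N·m.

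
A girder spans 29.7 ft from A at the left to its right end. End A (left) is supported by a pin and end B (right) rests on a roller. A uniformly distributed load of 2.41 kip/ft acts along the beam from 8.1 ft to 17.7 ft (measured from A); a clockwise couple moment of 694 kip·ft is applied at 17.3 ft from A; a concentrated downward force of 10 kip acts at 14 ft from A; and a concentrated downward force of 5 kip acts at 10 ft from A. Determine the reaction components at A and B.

A_x = 0, A_y = -1.677 kip, B_y = 39.81 kip

Resultant of the distributed load: 2.41 × 9.6 = 23.136 kip at 12.9 ft from A.
Moments about A: B_y·29.7 − (2.41·9.6)·12.9 − 694 − 10·14 − 5·10 = 0 → B_y = 1182.4544/29.7 = 39.8133 ≈ 39.81 kip.
ΣF_y = 0: A_y + 39.8133 − 2.41·9.6 − 10 − 5 = 0 → A_y = -1.677 kip.
ΣF_x = 0: no horizontal applied forces, so A_x = 0.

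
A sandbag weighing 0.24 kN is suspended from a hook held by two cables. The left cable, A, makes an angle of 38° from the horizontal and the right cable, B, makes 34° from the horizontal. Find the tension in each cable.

T_A = 0.2092 kN, T_B = 0.1989 kN

ΣF_x = 0: −T_A·cos38° + T_B·cos34° = 0 → T_B = 0.950513·T_A.
ΣF_y = 0: T_A·sin38° + T_B·sin34° = 0.24.
Substitute: T_A·(0.615661 + 0.950513·0.559193) = 0.24 → T_A = 0.209208 ≈ 0.2092 kN.
Then T_B = 0.950513 × 0.209208 = 0.1989 kN.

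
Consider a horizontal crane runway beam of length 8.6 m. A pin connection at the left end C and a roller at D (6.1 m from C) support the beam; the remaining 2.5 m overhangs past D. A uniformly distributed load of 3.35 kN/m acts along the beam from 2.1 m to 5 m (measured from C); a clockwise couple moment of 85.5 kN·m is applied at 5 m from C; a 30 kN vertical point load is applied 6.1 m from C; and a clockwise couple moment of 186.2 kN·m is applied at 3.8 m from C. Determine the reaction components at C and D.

Resultant of the distributed load: 3.35 × 2.9 = 9.715 kN at 3.55 m from C.
Moments about C: D_y·6.1 − (3.35·2.9)·3.55 − 85.5 − 30·6.1 − 186.2 = 0 → D_y = 489.18825/6.1 = 80.1948 ≈ 80.19 kN.
ΣF_y = 0: C_y + 80.1948 − 3.35·2.9 − 30 = 0 → C_y = -40.48 kN.
ΣF_x = 0: no horizontal applied forces, so C_x = 0.

C_x = 0, C_y = -40.48 kN, D_y = 80.19 kN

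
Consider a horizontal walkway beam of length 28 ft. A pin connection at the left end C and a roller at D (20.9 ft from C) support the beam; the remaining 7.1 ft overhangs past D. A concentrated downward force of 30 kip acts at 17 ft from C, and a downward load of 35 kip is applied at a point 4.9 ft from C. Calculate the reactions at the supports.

ΣM about C: D_y·20.9 − 30·17 − 35·4.9 = 0 → D_y = 681.5/20.9 = 32.6077 ≈ 32.61 kip.
ΣF_y = 0: C_y + 32.6077 − 30 − 35 = 0 → C_y = 32.39 kip.
ΣF_x = 0: no horizontal applied forces, so C_x = 0.

C_x = 0, C_y = 32.39 kip, D_y = 32.61 kip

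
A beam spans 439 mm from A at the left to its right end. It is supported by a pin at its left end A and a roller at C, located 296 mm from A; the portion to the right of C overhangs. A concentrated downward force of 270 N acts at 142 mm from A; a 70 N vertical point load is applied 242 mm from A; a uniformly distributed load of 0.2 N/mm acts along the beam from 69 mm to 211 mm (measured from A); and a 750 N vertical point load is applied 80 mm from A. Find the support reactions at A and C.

A_x = 0, A_y = 715.5 N, C_y = 402.9 N

Resultant of the distributed load: 0.2 × 142 = 28.4 N at 140 mm from A.
ΣM about A: C_y·296 − 270·142 − 70·242 − (0.2·142)·140 − 750·80 = 0 → C_y = 119256/296 = 402.892 ≈ 402.9 N.
ΣF_y = 0: A_y + 402.892 − 270 − 70 − 0.2·142 − 750 = 0 → A_y = 715.5 N.
ΣF_x = 0: no horizontal applied forces, so A_x = 0.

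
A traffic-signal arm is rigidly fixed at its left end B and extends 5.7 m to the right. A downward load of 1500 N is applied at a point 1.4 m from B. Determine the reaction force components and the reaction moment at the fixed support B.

B_x = 0, B_y = 1500 N, M_B = 2100 N·m

ΣF_x = 0: B_x = 0.
ΣF_y = 0: B_y − 1500 = 0 → B_y = 1500 N.
ΣM about B: M_B − 1500·1.4 = 0 → M_B = 2100 N·m.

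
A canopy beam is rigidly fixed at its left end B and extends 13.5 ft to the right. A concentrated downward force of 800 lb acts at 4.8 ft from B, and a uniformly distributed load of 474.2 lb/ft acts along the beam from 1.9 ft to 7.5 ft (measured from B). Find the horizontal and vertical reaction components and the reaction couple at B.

Resultant of the distributed load: 474.2 × 5.6 = 2655.52 lb at 4.7 ft from B.
ΣF_x = 0: B_x = 0.
ΣF_y = 0: B_y − 800 − 474.2·5.6 = 0 → B_y = 3456 lb.
ΣM about B: M_B − 800·4.8 − (474.2·5.6)·4.7 = 0 → M_B = 16320 lb·ft.

B_x = 0, B_y = 3456 lb, M_B = 16320 lb·ft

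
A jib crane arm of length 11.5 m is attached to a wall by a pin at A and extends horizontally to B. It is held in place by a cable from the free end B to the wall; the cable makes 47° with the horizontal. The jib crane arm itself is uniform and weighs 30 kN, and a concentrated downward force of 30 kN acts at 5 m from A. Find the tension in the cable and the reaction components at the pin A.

ΣM about A: T·sin47°·11.5 − 30·5.75 − 30·5 = 0 → T = 322.5/(11.5·0.731354) = 38.3446 ≈ 38.34 kN.
ΣF_x = 0: A_x − T·cos47° = 0 → A_x = 38.3446 × 0.681998 = 26.15 kN.
ΣF_y = 0: A_y + T·sin47° − 30 − 30 = 0 → A_y = 60 − 38.3446 × 0.731354 = 31.96 kN.

T = 38.34 kN, A_x = 26.15 kN, A_y = 31.96 kN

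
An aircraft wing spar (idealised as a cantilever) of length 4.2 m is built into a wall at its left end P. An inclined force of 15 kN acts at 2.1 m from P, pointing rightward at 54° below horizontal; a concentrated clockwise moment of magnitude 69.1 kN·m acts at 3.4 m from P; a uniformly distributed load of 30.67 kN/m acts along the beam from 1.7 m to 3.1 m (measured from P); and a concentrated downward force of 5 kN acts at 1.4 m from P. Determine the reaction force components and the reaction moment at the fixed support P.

P_x = -8.817 kN, P_y = 60.07 kN, M_P = 204.6 kN·m

Resultant of the distributed load: 30.67 × 1.4 = 42.938 kN at 2.4 m from P.
ΣF_x = 0: P_x + 15·cos54° = 0 → P_x = -8.817 kN.
ΣF_y = 0: P_y − 15·sin54° − 30.67·1.4 − 5 = 0 → P_y = 60.07 kN.
ΣM about P: M_P − 15·sin54°·2.1 − 69.1 − (30.67·1.4)·2.4 − 5·1.4 = 0 → M_P = 204.6 kN·m.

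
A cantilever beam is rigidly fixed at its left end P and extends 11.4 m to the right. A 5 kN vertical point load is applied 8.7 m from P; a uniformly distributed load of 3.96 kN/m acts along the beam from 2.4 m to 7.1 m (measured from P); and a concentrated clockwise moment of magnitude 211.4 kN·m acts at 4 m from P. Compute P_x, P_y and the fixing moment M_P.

Resultant of the distributed load: 3.96 × 4.7 = 18.612 kN at 4.75 m from P.
ΣF_x = 0: P_x = 0.
ΣF_y = 0: P_y − 5 − 3.96·4.7 = 0 → P_y = 23.61 kN.
ΣM about P: M_P − 5·8.7 − (3.96·4.7)·4.75 − 211.4 = 0 → M_P = 343.3 kN·m.

P_x = 0, P_y = 23.61 kN, M_P = 343.3 kN·m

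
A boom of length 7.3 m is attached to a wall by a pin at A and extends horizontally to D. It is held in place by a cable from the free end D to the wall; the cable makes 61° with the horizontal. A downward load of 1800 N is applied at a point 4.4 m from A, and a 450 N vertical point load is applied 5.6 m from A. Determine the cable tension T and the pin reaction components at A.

T = 1635 N, A_x = 792.7 N, A_y = 819.9 N

ΣM about A: T·sin61°·7.3 − 1800·4.4 − 450·5.6 = 0 → T = 10440/(7.3·0.87462) = 1635.15 ≈ 1635 N.
ΣF_x = 0: A_x − T·cos61° = 0 → A_x = 1635.15 × 0.48481 = 792.7 N.
ΣF_y = 0: A_y + T·sin61° − 1800 − 450 = 0 → A_y = 2250 − 1635.15 × 0.87462 = 819.9 N.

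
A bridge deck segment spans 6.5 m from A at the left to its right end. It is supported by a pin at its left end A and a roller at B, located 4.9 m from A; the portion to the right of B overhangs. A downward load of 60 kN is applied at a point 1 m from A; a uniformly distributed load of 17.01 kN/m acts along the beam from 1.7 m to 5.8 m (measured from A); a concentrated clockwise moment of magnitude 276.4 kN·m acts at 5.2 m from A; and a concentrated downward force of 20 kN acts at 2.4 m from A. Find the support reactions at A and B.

A_x = 0, A_y = 17.92 kN, B_y = 131.8 kN

Resultant of the distributed load: 17.01 × 4.1 = 69.741 kN at 3.75 m from A.
Moments about A: B_y·4.9 − 60·1 − (17.01·4.1)·3.75 − 276.4 − 20·2.4 = 0 → B_y = 645.92875/4.9 = 131.822 ≈ 131.8 kN.
ΣF_y = 0: A_y + 131.822 − 60 − 17.01·4.1 − 20 = 0 → A_y = 17.92 kN.
ΣF_x = 0: no horizontal applied forces, so A_x = 0.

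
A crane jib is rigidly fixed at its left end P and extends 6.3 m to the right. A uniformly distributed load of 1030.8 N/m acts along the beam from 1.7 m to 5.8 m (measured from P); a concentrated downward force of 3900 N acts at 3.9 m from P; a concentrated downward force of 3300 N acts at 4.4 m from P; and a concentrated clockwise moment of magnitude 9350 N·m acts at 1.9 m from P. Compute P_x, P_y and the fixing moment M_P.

Resultant of the distributed load: 1030.8 × 4.1 = 4226.28 N at 3.75 m from P.
ΣF_x = 0: P_x = 0.
ΣF_y = 0: P_y − 1030.8·4.1 − 3900 − 3300 = 0 → P_y = 11430 N.
ΣM about P: M_P − (1030.8·4.1)·3.75 − 3900·3.9 − 3300·4.4 − 9350 = 0 → M_P = 54930 N·m.

P_x = 0, P_y = 11430 N, M_P = 54930 N·m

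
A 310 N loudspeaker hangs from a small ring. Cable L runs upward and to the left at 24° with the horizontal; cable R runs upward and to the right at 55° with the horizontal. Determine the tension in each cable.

ΣF_x = 0: −T_L·cos24° + T_R·cos55° = 0 → T_R = 1.59272·T_L.
ΣF_y = 0: T_L·sin24° + T_R·sin55° = 310.
Substitute: T_L·(0.406737 + 1.59272·0.819152) = 310 → T_L = 181.136 ≈ 181.1 N.
Then T_R = 1.59272 × 181.136 = 288.5 N.

T_L = 181.1 N, T_R = 288.5 N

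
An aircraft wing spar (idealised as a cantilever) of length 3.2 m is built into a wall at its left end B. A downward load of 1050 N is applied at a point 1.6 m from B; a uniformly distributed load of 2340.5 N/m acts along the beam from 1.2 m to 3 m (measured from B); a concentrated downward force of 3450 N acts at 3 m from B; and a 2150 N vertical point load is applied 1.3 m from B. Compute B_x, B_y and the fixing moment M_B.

Resultant of the distributed load: 2340.5 × 1.8 = 4212.9 N at 2.1 m from B.
ΣF_x = 0: B_x = 0.
ΣF_y = 0: B_y − 1050 − 2340.5·1.8 − 3450 − 2150 = 0 → B_y = 10860 N.
ΣM about B: M_B − 1050·1.6 − (2340.5·1.8)·2.1 − 3450·3 − 2150·1.3 = 0 → M_B = 23670 N·m.

B_x = 0, B_y = 10860 N, M_B = 23670 N·m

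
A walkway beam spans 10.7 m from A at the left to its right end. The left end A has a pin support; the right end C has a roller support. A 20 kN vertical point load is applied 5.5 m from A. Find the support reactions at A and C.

A_x = 0, A_y = 9.720 kN, C_y = 10.28 kN

Taking moments about A: C_y·10.7 − 20·5.5 = 0 → C_y = 110/10.7 = 10.2804 ≈ 10.28 kN.
ΣF_y = 0: A_y + 10.2804 − 20 = 0 → A_y = 9.720 kN.
ΣF_x = 0: no horizontal applied forces, so A_x = 0.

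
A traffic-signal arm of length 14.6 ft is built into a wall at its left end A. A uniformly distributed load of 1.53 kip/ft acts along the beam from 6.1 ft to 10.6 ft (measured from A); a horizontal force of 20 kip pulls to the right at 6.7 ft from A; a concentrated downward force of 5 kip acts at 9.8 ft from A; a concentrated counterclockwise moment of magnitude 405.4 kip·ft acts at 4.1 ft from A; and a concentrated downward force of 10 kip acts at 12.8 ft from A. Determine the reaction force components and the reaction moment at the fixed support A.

A_x = -20.00 kip, A_y = 21.88 kip, M_A = -170.9 kip·ft

Resultant of the distributed load: 1.53 × 4.5 = 6.885 kip at 8.35 ft from A.
ΣF_x = 0: A_x + 20 = 0 → A_x = -20.00 kip.
ΣF_y = 0: A_y − 1.53·4.5 − 5 − 10 = 0 → A_y = 21.88 kip.
ΣM about A: M_A − (1.53·4.5)·8.35 − 5·9.8 + 405.4 − 10·12.8 = 0 → M_A = -170.9 kip·ft.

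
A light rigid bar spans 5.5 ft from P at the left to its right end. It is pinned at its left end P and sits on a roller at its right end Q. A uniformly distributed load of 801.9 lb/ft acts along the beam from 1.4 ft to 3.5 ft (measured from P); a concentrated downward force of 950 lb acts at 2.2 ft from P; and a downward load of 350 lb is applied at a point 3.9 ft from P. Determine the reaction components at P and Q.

P_x = 0, P_y = 1606 lb, Q_y = 1378 lb

Resultant of the distributed load: 801.9 × 2.1 = 1683.99 lb at 2.45 ft from P.
Moments about P: Q_y·5.5 − (801.9·2.1)·2.45 − 950·2.2 − 350·3.9 = 0 → Q_y = 7580.7755/5.5 = 1378.32 ≈ 1378 lb.
ΣF_y = 0: P_y + 1378.32 − 801.9·2.1 − 950 − 350 = 0 → P_y = 1606 lb.
ΣF_x = 0: no horizontal applied forces, so P_x = 0.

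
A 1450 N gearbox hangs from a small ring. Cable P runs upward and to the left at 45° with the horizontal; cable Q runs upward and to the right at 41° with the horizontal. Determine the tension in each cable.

T_P = 1097 N, T_Q = 1028 N

ΣF_x = 0: −T_P·cos45° + T_Q·cos41° = 0 → T_Q = 0.936926·T_P.
ΣF_y = 0: T_P·sin45° + T_Q·sin41° = 1450.
Substitute: T_P·(0.707107 + 0.936926·0.656059) = 1450 → T_P = 1097 N.
Then T_Q = 0.936926 × 1097 = 1028 N.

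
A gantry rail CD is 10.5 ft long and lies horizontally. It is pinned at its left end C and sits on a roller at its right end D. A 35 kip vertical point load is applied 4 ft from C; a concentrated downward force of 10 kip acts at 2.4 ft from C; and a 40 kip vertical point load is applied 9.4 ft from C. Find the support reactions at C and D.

C_x = 0, C_y = 33.57 kip, D_y = 51.43 kip

Moments about C: D_y·10.5 − 35·4 − 10·2.4 − 40·9.4 = 0 → D_y = 540/10.5 = 51.4286 ≈ 51.43 kip.
ΣF_y = 0: C_y + 51.4286 − 35 − 10 − 40 = 0 → C_y = 33.57 kip.
ΣF_x = 0: no horizontal applied forces, so C_x = 0.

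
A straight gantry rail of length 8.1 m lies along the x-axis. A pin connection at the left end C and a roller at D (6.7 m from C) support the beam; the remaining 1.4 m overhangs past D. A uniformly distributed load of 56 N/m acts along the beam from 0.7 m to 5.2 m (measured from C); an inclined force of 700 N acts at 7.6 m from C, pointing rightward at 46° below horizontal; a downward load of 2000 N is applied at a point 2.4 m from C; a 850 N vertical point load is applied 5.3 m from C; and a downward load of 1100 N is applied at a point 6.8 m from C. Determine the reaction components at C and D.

Resultant of the distributed load: 56 × 4.5 = 252 N at 2.95 m from C.
ΣM about C: D_y·6.7 − (56·4.5)·2.95 − 700·sin46°·7.6 − 2000·2.4 − 850·5.3 − 1100·6.8 = 0 → D_y = 21355.3/6.7 = 3187.36 ≈ 3187 N.
ΣF_y = 0: C_y + 3187.36 − 56·4.5 − 700·sin46° − 2000 − 850 − 1100 = 0 → C_y = 1518 N.
ΣF_x = 0: C_x + 700·cos46° = 0 → C_x = -486.3 N.

C_x = -486.3 N, C_y = 1518 N, D_y = 3187 N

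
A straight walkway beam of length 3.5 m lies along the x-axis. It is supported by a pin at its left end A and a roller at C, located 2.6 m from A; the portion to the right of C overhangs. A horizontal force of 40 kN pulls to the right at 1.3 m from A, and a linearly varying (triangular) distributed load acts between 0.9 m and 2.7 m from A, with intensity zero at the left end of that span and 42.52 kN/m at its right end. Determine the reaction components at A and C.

Resultant of the triangular load: ½ × 42.52 × 1.8 = 38.268 kN, acting at 2.1 m from A (one-third of the span from the peak).
ΣM about A: C_y·2.6 − (½·42.52·1.8)·2.1 = 0 → C_y = 80.3628/2.6 = 30.9088 ≈ 30.91 kN.
ΣF_y = 0: A_y + 30.9088 − ½·42.52·1.8 = 0 → A_y = 7.359 kN.
ΣF_x = 0: A_x + 40 = 0 → A_x = -40.00 kN.

A_x = -40.00 kN, A_y = 7.359 kN, C_y = 30.91 kN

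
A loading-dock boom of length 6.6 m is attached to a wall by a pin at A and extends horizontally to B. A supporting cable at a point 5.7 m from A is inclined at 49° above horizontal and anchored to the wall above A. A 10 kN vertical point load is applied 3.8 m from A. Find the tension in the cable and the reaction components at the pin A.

ΣM about A: T·sin49°·5.7 − 10·3.8 = 0 → T = 38/(5.7·0.75471) = 8.83342 ≈ 8.833 kN.
ΣF_x = 0: A_x − T·cos49° = 0 → A_x = 8.83342 × 0.656059 = 5.795 kN.
ΣF_y = 0: A_y + T·sin49° − 10 = 0 → A_y = 10 − 8.83342 × 0.75471 = 3.333 kN.

T = 8.833 kN, A_x = 5.795 kN, A_y = 3.333 kN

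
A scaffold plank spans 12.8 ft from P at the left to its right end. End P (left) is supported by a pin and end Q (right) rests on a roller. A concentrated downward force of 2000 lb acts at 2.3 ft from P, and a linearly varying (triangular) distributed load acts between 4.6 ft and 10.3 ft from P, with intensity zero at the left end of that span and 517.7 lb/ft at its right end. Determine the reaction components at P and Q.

Resultant of the triangular load: ½ × 517.7 × 5.7 = 1475.445 lb, acting at 8.4 ft from P (one-third of the span from the peak).
Taking moments about P: Q_y·12.8 − 2000·2.3 − (½·517.7·5.7)·8.4 = 0 → Q_y = 16993.738/12.8 = 1327.64 ≈ 1328 lb.
ΣF_y = 0: P_y + 1327.64 − 2000 − ½·517.7·5.7 = 0 → P_y = 2148 lb.
ΣF_x = 0: no horizontal applied forces, so P_x = 0.

P_x = 0, P_y = 2148 lb, Q_y = 1328 lb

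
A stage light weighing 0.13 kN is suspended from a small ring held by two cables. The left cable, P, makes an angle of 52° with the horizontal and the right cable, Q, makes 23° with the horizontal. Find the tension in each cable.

ΣF_x = 0: −T_P·cos52° + T_Q·cos23° = 0 → T_Q = 0.66883·T_P.
ΣF_y = 0: T_P·sin52° + T_Q·sin23° = 0.13.
Substitute: T_P·(0.788011 + 0.66883·0.390731) = 0.13 → T_P = 0.123887 ≈ 0.1239 kN.
Then T_Q = 0.66883 × 0.123887 = 0.08286 kN.

T_P = 0.1239 kN, T_Q = 0.08286 kN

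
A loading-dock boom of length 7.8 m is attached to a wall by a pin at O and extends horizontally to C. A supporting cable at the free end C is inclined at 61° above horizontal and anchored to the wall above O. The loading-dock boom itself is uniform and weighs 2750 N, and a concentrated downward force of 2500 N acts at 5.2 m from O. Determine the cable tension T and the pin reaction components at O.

ΣM about O: T·sin61°·7.8 − 2750·3.9 − 2500·5.2 = 0 → T = 23725/(7.8·0.87462) = 3477.7 ≈ 3478 N.
ΣF_x = 0: O_x − T·cos61° = 0 → O_x = 3477.7 × 0.48481 = 1686 N.
ΣF_y = 0: O_y + T·sin61° − 2750 − 2500 = 0 → O_y = 5250 − 3477.7 × 0.87462 = 2208 N.

T = 3478 N, O_x = 1686 N, O_y = 2208 N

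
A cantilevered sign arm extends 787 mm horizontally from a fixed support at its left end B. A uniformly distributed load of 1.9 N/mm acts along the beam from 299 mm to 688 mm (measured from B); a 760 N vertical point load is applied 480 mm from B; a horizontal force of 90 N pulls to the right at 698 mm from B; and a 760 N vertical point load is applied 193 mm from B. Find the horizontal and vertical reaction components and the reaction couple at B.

Resultant of the distributed load: 1.9 × 389 = 739.1 N at 493.5 mm from B.
ΣF_x = 0: B_x + 90 = 0 → B_x = -90.00 N.
ΣF_y = 0: B_y − 1.9·389 − 760 − 760 = 0 → B_y = 2259 N.
ΣM about B: M_B − (1.9·389)·493.5 − 760·480 − 760·193 = 0 → M_B = 876200 N·mm.

B_x = -90.00 N, B_y = 2259 N, M_B = 876200 N·mm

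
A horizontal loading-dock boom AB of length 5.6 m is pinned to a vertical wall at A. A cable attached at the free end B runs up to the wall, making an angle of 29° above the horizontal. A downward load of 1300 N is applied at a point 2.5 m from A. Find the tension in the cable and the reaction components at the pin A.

T = 1197 N, A_x = 1047 N, A_y = 719.6 N

ΣM about A: T·sin29°·5.6 − 1300·2.5 = 0 → T = 3250/(5.6·0.48481) = 1197.08 ≈ 1197 N.
ΣF_x = 0: A_x − T·cos29° = 0 → A_x = 1197.08 × 0.87462 = 1047 N.
ΣF_y = 0: A_y + T·sin29° − 1300 = 0 → A_y = 1300 − 1197.08 × 0.48481 = 719.6 N.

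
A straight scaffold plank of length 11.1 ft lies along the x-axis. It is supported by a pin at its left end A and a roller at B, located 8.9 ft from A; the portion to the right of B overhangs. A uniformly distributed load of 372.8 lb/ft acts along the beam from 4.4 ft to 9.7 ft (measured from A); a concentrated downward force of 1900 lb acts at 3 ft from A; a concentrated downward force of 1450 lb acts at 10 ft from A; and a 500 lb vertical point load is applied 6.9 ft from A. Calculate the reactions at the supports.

A_x = 0, A_y = 1603 lb, B_y = 4222 lb

Resultant of the distributed load: 372.8 × 5.3 = 1975.84 lb at 7.05 ft from A.
Taking moments about A: B_y·8.9 − (372.8·5.3)·7.05 − 1900·3 − 1450·10 − 500·6.9 = 0 → B_y = 37579.672/8.9 = 4222.44 ≈ 4222 lb.
ΣF_y = 0: A_y + 4222.44 − 372.8·5.3 − 1900 − 1450 − 500 = 0 → A_y = 1603 lb.
ΣF_x = 0: no horizontal applied forces, so A_x = 0.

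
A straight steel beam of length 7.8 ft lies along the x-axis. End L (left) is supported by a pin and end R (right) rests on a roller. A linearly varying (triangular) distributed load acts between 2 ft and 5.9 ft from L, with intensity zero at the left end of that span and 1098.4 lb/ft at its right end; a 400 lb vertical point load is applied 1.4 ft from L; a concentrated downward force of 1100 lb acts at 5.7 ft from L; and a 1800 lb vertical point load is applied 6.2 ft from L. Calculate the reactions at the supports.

L_x = 0, L_y = 1872 lb, R_y = 3570 lb

Resultant of the triangular load: ½ × 1098.4 × 3.9 = 2141.88 lb, acting at 4.6 ft from L (one-third of the span from the peak).
Moments about L: R_y·7.8 − (½·1098.4·3.9)·4.6 − 400·1.4 − 1100·5.7 − 1800·6.2 = 0 → R_y = 27842.648/7.8 = 3569.57 ≈ 3570 lb.
ΣF_y = 0: L_y + 3569.57 − ½·1098.4·3.9 − 400 − 1100 − 1800 = 0 → L_y = 1872 lb.
ΣF_x = 0: no horizontal applied forces, so L_x = 0.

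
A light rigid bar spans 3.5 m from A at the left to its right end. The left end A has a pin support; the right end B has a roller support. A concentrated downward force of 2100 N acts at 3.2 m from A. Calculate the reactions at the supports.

A_x = 0, A_y = 180.0 N, B_y = 1920 N

Taking moments about A: B_y·3.5 − 2100·3.2 = 0 → B_y = 6720/3.5 = 1920 N.
ΣF_y = 0: A_y + 1920 − 2100 = 0 → A_y = 180.0 N.
ΣF_x = 0: no horizontal applied forces, so A_x = 0.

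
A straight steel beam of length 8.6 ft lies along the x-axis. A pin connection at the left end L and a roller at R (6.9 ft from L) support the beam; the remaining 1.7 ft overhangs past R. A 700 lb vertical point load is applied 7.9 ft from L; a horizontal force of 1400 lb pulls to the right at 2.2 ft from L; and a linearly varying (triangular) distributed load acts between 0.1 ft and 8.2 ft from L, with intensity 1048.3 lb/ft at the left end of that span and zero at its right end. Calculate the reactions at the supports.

Resultant of the triangular load: ½ × 1048.3 × 8.1 = 4245.615 lb, acting at 2.8 ft from L (one-third of the span from the peak).
Taking moments about L: R_y·6.9 − 700·7.9 − (½·1048.3·8.1)·2.8 = 0 → R_y = 17417.722/6.9 = 2524.31 ≈ 2524 lb.
ΣF_y = 0: L_y + 2524.31 − 700 − ½·1048.3·8.1 = 0 → L_y = 2421 lb.
ΣF_x = 0: L_x + 1400 = 0 → L_x = -1400 lb.

L_x = -1400 lb, L_y = 2421 lb, R_y = 2524 lb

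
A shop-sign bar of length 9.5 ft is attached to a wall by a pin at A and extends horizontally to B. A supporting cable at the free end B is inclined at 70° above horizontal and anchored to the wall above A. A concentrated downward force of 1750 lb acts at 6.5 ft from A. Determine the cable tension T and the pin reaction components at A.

ΣM about A: T·sin70°·9.5 − 1750·6.5 = 0 → T = 11375/(9.5·0.939693) = 1274.21 ≈ 1274 lb.
ΣF_x = 0: A_x − T·cos70° = 0 → A_x = 1274.21 × 0.34202 = 435.8 lb.
ΣF_y = 0: A_y + T·sin70° − 1750 = 0 → A_y = 1750 − 1274.21 × 0.939693 = 552.6 lb.

T = 1274 lb, A_x = 435.8 lb, A_y = 552.6 lb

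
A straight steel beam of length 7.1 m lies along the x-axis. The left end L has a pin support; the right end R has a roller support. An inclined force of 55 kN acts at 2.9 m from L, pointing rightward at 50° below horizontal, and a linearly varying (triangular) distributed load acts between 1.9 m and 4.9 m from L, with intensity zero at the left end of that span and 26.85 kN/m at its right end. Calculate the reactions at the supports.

Resultant of the triangular load: ½ × 26.85 × 3 = 40.275 kN, acting at 3.9 m from L (one-third of the span from the peak).
Taking moments about L: R_y·7.1 − 55·sin50°·2.9 − (½·26.85·3)·3.9 = 0 → R_y = 279.257/7.1 = 39.332 ≈ 39.33 kN.
ΣF_y = 0: L_y + 39.332 − 55·sin50° − ½·26.85·3 = 0 → L_y = 43.08 kN.
ΣF_x = 0: L_x + 55·cos50° = 0 → L_x = -35.35 kN.

L_x = -35.35 kN, L_y = 43.08 kN, R_y = 39.33 kN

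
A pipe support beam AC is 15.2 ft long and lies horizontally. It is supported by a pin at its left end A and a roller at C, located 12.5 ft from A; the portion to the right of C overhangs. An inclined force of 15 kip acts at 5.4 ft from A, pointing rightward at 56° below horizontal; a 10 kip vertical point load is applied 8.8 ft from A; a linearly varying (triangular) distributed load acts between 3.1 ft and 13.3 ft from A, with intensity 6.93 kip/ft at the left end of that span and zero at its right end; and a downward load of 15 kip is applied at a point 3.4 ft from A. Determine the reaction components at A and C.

Resultant of the triangular load: ½ × 6.93 × 10.2 = 35.343 kip, acting at 6.5 ft from A (one-third of the span from the peak).
ΣM about A: C_y·12.5 − 15·sin56°·5.4 − 10·8.8 − (½·6.93·10.2)·6.5 − 15·3.4 = 0 → C_y = 435.882/12.5 = 34.8706 ≈ 34.87 kip.
ΣF_y = 0: A_y + 34.8706 − 15·sin56° − 10 − ½·6.93·10.2 − 15 = 0 → A_y = 37.91 kip.
ΣF_x = 0: A_x + 15·cos56° = 0 → A_x = -8.388 kip.

A_x = -8.388 kip, A_y = 37.91 kip, C_y = 34.87 kip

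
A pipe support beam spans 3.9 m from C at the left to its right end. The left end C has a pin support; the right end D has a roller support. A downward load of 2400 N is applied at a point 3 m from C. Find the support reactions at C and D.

Taking moments about C: D_y·3.9 − 2400·3 = 0 → D_y = 7200/3.9 = 1846.15 ≈ 1846 N.
ΣF_y = 0: C_y + 1846.15 − 2400 = 0 → C_y = 553.8 N.
ΣF_x = 0: no horizontal applied forces, so C_x = 0.

C_x = 0, C_y = 553.8 N, D_y = 1846 N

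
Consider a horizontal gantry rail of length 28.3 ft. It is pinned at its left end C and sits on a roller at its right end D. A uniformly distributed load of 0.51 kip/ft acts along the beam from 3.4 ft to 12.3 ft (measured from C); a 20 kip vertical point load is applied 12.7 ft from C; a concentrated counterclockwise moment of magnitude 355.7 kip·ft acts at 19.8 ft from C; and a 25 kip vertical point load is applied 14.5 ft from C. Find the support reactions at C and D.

C_x = 0, C_y = 39.06 kip, D_y = 10.47 kip

Resultant of the distributed load: 0.51 × 8.9 = 4.539 kip at 7.85 ft from C.
Taking moments about C: D_y·28.3 − (0.51·8.9)·7.85 − 20·12.7 + 355.7 − 25·14.5 = 0 → D_y = 296.43115/28.3 = 10.4746 ≈ 10.47 kip.
ΣF_y = 0: C_y + 10.4746 − 0.51·8.9 − 20 − 25 = 0 → C_y = 39.06 kip.
ΣF_x = 0: no horizontal applied forces, so C_x = 0.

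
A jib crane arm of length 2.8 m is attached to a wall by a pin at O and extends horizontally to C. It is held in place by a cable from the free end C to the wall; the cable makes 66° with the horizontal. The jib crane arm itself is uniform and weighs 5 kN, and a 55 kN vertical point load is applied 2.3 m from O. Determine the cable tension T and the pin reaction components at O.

T = 52.19 kN, O_x = 21.23 kN, O_y = 12.32 kN

ΣM about O: T·sin66°·2.8 − 5·1.4 − 55·2.3 = 0 → T = 133.5/(2.8·0.913545) = 52.1907 ≈ 52.19 kN.
ΣF_x = 0: O_x − T·cos66° = 0 → O_x = 52.1907 × 0.406737 = 21.23 kN.
ΣF_y = 0: O_y + T·sin66° − 5 − 55 = 0 → O_y = 60 − 52.1907 × 0.913545 = 12.32 kN.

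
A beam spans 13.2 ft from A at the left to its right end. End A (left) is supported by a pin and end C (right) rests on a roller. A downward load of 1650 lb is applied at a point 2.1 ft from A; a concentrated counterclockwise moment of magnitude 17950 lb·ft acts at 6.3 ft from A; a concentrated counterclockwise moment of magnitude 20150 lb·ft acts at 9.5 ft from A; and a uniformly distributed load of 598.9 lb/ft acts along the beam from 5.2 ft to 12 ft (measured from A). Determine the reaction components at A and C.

Resultant of the distributed load: 598.9 × 6.8 = 4072.52 lb at 8.6 ft from A.
ΣM about A: C_y·13.2 − 1650·2.1 + 17950 + 20150 − (598.9·6.8)·8.6 = 0 → C_y = 388.672/13.2 = 29.4448 ≈ 29.44 lb.
ΣF_y = 0: A_y + 29.4448 − 1650 − 598.9·6.8 = 0 → A_y = 5693 lb.
ΣF_x = 0: no horizontal applied forces, so A_x = 0.

A_x = 0, A_y = 5693 lb, C_y = 29.44 lb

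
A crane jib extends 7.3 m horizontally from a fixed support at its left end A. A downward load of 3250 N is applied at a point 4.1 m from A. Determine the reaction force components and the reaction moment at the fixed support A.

ΣF_x = 0: A_x = 0.
ΣF_y = 0: A_y − 3250 = 0 → A_y = 3250 N.
ΣM about A: M_A − 3250·4.1 = 0 → M_A = 13320 N·m.

A_x = 0, A_y = 3250 N, M_A = 13320 N·m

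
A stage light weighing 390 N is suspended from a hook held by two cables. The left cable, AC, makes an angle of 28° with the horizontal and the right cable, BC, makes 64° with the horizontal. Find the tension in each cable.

ΣF_x = 0: −T_AC·cos28° + T_BC·cos64° = 0 → T_BC = 2.01416·T_AC.
ΣF_y = 0: T_AC·sin28° + T_BC·sin64° = 390.
Substitute: T_AC·(0.469472 + 2.01416·0.898794) = 390 → T_AC = 171.069 ≈ 171.1 N.
Then T_BC = 2.01416 × 171.069 = 344.6 N.

T_AC = 171.1 N, T_BC = 344.6 N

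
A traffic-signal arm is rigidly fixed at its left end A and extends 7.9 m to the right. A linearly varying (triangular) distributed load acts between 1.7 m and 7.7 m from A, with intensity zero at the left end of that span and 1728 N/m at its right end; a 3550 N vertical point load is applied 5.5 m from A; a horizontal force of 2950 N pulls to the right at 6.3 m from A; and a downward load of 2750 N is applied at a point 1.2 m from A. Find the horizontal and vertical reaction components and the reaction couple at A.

Resultant of the triangular load: ½ × 1728 × 6 = 5184 N, acting at 5.7 m from A (one-third of the span from the peak).
ΣF_x = 0: A_x + 2950 = 0 → A_x = -2950 N.
ΣF_y = 0: A_y − ½·1728·6 − 3550 − 2750 = 0 → A_y = 11480 N.
ΣM about A: M_A − (½·1728·6)·5.7 − 3550·5.5 − 2750·1.2 = 0 → M_A = 52370 N·m.

A_x = -2950 N, A_y = 11480 N, M_A = 52370 N·m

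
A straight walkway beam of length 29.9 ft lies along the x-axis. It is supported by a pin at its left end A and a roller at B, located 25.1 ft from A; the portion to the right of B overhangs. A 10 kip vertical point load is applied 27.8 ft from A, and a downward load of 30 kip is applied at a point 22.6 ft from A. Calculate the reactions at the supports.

Moments about A: B_y·25.1 − 10·27.8 − 30·22.6 = 0 → B_y = 956/25.1 = 38.0876 ≈ 38.09 kip.
ΣF_y = 0: A_y + 38.0876 − 10 − 30 = 0 → A_y = 1.912 kip.
ΣF_x = 0: no horizontal applied forces, so A_x = 0.

A_x = 0, A_y = 1.912 kip, B_y = 38.09 kip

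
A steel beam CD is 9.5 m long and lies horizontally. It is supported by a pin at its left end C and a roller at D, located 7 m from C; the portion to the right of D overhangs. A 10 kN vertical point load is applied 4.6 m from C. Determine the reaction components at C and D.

C_x = 0, C_y = 3.429 kN, D_y = 6.571 kN

Taking moments about C: D_y·7 − 10·4.6 = 0 → D_y = 46/7 = 6.57143 ≈ 6.571 kN.
ΣF_y = 0: C_y + 6.57143 − 10 = 0 → C_y = 3.429 kN.
ΣF_x = 0: no horizontal applied forces, so C_x = 0.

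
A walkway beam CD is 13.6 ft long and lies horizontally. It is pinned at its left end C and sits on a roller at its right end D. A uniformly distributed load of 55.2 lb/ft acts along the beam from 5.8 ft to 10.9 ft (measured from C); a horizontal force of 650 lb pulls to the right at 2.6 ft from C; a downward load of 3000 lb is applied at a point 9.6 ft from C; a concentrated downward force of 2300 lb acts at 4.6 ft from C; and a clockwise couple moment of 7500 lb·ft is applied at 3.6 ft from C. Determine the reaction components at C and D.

Resultant of the distributed load: 55.2 × 5.1 = 281.52 lb at 8.35 ft from C.
Moments about C: D_y·13.6 − (55.2·5.1)·8.35 − 3000·9.6 − 2300·4.6 − 7500 = 0 → D_y = 49230.692/13.6 = 3619.9 ≈ 3620 lb.
ΣF_y = 0: C_y + 3619.9 − 55.2·5.1 − 3000 − 2300 = 0 → C_y = 1962 lb.
ΣF_x = 0: C_x + 650 = 0 → C_x = -650.0 lb.

C_x = -650.0 lb, C_y = 1962 lb, D_y = 3620 lb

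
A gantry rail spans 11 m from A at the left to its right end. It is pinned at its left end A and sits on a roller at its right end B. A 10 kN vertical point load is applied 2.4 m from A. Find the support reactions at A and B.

ΣM about A: B_y·11 − 10·2.4 = 0 → B_y = 24/11 = 2.18182 ≈ 2.182 kN.
ΣF_y = 0: A_y + 2.18182 − 10 = 0 → A_y = 7.818 kN.
ΣF_x = 0: no horizontal applied forces, so A_x = 0.

A_x = 0, A_y = 7.818 kN, B_y = 2.182 kN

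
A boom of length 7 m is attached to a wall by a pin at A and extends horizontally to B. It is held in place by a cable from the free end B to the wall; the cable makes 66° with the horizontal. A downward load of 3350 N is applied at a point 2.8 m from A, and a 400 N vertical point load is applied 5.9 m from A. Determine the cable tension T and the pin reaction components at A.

ΣM about A: T·sin66°·7 − 3350·2.8 − 400·5.9 = 0 → T = 11740/(7·0.913545) = 1835.86 ≈ 1836 N.
ΣF_x = 0: A_x − T·cos66° = 0 → A_x = 1835.86 × 0.406737 = 746.7 N.
ΣF_y = 0: A_y + T·sin66° − 3350 − 400 = 0 → A_y = 3750 − 1835.86 × 0.913545 = 2073 N.

T = 1836 N, A_x = 746.7 N, A_y = 2073 N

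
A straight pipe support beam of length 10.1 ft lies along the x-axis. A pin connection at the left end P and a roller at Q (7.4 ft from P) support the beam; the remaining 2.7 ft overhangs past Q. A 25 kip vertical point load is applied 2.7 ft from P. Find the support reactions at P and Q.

Taking moments about P: Q_y·7.4 − 25·2.7 = 0 → Q_y = 67.5/7.4 = 9.12162 ≈ 9.122 kip.
ΣF_y = 0: P_y + 9.12162 − 25 = 0 → P_y = 15.88 kip.
ΣF_x = 0: no horizontal applied forces, so P_x = 0.

P_x = 0, P_y = 15.88 kip, Q_y = 9.122 kip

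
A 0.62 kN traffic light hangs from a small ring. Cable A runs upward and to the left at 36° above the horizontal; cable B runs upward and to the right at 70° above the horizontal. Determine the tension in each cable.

ΣF_x = 0: −T_A·cos36° + T_B·cos70° = 0 → T_B = 2.36541·T_A.
ΣF_y = 0: T_A·sin36° + T_B·sin70° = 0.62.
Substitute: T_A·(0.587785 + 2.36541·0.939693) = 0.62 → T_A = 0.220598 ≈ 0.2206 kN.
Then T_B = 2.36541 × 0.220598 = 0.5218 kN.

T_A = 0.2206 kN, T_B = 0.5218 kN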